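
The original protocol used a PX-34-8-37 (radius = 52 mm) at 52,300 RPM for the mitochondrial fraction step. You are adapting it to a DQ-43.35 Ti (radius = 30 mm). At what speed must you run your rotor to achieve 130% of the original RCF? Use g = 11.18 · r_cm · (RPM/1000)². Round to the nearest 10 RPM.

78510 RPM

Original rotor: r = 52 mm = 5.2 cm
RCF_original = 11.18 × 5.2 × (52.3)² = 11.18 × 5.2 × 2,735.29 ≈ 159,018.8 × g
Target RCF = 1.3 × 159,018.8 ≈ 206,724.4 × g
Your rotor: r = 30 mm = 3.0 cm
206,724.4 = 11.18 × 3 × (N/1000)²
(N/1000)² = 206,724.4 / 33.54 = 6163.518
N = 1000 × √6163.518 ≈ 78,508.1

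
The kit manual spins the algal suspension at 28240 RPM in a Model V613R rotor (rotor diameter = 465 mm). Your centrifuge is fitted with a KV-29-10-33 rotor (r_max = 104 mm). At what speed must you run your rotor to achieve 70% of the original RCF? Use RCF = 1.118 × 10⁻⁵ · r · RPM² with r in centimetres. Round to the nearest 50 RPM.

≈ 35350 RPM

Original rotor: r = 465 mm / 2 = 232.5 mm = 23.25 cm
RCF_original = 1.118 × 10⁻⁵ × 23.25 × (28240)² = 1.118 × 10⁻⁵ × 23.25 × 797,497,600 ≈ 207,297.5 × g
Target RCF = 0.7 × 207,297.5 ≈ 145,108.2 × g
Your rotor: r = 104 mm = 10.4 cm
145,108.2 = 1.118 × 10⁻⁵ × 10.4 × N²
N² = 145,108.2 / (11.6272 × 10⁻⁵) = 1,248,006,399
N ≈ √1,248,006,399 ≈ 35,327.1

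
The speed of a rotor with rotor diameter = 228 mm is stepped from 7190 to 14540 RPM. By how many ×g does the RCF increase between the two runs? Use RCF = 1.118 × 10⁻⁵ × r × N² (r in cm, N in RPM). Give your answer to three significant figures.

≈ 20400 ×g

r = 228 mm / 2 = 114 mm = 11.4 cm
RCF₁ = 1.118 × 10⁻⁵ × 11.4 × (7190)² = 1.118 × 10⁻⁵ × 11.4 × 51,696,100 ≈ 6,588.8 × g
RCF₂ = 1.118 × 10⁻⁵ × 11.4 × (14540)² = 1.118 × 10⁻⁵ × 11.4 × 211,411,600 ≈ 26,944.8 × g
Increase = 26,944.8 − 6,588.8 = 20,356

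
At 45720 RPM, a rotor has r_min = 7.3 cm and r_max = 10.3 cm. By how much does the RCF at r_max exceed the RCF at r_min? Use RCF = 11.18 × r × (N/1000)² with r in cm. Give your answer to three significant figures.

≈ 70100 g

RCF_max = 11.18 × 10.3 × (45.72)² = 11.18 × 10.3 × 2,090.3184 ≈ 240,708.5 × g
RCF_min = 11.18 × 7.3 × (45.72)² = 11.18 × 7.3 × 2,090.3184 ≈ 170,599.2 × g
ΔRCF = 240,708.5 − 170,599.2 = 70,109.3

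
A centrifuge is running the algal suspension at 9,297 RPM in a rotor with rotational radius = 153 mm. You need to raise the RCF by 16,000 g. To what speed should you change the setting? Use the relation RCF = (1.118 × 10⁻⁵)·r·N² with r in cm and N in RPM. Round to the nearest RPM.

r = 153 mm = 15.3 cm
Current RCF = 1.118 × 10⁻⁵ × 15.3 × (9297)² = 1.118 × 10⁻⁵ × 15.3 × 86,434,209 ≈ 14,784.9 × g
Target RCF = 14,784.9 + 16,000 = 30,784.9 × g
N² = 30,784.9 / (17.1054 × 10⁻⁵) = 179,971,822
N ≈ √179,971,822 ≈ 13,415.4

N₂ ≈ 13415 RPM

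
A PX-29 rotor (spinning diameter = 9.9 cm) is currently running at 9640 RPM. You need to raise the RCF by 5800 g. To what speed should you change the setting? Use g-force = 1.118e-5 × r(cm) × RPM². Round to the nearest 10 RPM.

N₂ ≈ 14060 RPM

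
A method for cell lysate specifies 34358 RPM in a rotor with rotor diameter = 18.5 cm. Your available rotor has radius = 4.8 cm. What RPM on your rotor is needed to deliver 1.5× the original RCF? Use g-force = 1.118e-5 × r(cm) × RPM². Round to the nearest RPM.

≈ 58415 RPM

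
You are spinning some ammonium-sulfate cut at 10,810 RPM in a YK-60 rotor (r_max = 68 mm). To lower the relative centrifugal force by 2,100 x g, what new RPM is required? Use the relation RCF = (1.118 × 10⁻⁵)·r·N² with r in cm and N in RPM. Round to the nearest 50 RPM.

≈ 9450 RPM

r = 68 mm = 6.8 cm
Current RCF = 1.118 × 10⁻⁵ × 6.8 × (10810)² = 1.118 × 10⁻⁵ × 6.8 × 116,856,100 ≈ 8,883.9 × g
Target RCF = 8,883.9 − 2,100 = 6,783.9 × g
N² = 6,783.9 / (7.6024 × 10⁻⁵) = 89,233,663
N ≈ √89,233,663 ≈ 9,446.4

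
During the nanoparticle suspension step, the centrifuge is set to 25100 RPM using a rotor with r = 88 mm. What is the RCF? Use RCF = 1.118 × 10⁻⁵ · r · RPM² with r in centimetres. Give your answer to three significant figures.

62000 g

r = 88 mm = 8.8 cm
RCF = 1.118 × 10⁻⁵ × 8.8 × (25100)² = 1.118 × 10⁻⁵ × 8.8 × 630,010,000 ≈ 61,982.9 × g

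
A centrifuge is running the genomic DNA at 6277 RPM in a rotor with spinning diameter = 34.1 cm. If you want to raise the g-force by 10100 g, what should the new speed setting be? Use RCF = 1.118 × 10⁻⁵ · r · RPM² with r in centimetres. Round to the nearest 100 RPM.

N₂ ≈ 9600 RPM

r = 34.1 / 2 = 17.05 cm
Current RCF = 1.118 × 10⁻⁵ × 17.05 × (6277)² = 1.118 × 10⁻⁵ × 17.05 × 39,400,729 ≈ 7,510.5 × g
Target RCF = 7,510.5 + 10,100 = 17,610.5 × g
N² = 17,610.5 / (19.0619 × 10⁻⁵) = 92,385,859
N ≈ √92,385,859 ≈ 9,611.8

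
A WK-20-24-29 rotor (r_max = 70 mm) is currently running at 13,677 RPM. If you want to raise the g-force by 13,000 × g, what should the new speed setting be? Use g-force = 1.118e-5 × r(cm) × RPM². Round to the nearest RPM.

r = 70 mm = 7.0 cm
Current RCF = 1.118 × 10⁻⁵ × 7 × (13677)² = 1.118 × 10⁻⁵ × 7 × 187,060,329 ≈ 14,639.3 × g
Target RCF = 14,639.3 + 13,000 = 27,639.3 × g
N² = 27,639.3 / (7.826 × 10⁻⁵) = 353,172,757
N ≈ √353,172,757 ≈ 18,792.9

N₂ ≈ 18793 RPM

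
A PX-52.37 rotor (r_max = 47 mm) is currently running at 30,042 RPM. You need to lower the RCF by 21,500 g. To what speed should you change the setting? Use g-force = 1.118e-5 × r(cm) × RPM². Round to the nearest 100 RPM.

r = 47 mm = 4.7 cm
Current RCF = 1.118 × 10⁻⁵ × 4.7 × (30042)² = 1.118 × 10⁻⁵ × 4.7 × 902,521,764 ≈ 47,423.9 × g
Target RCF = 47,423.9 − 21,500 = 25,923.9 × g
N² = 25,923.9 / (5.2546 × 10⁻⁵) = 493,356,297
N ≈ √493,356,297 ≈ 22,211.6

≈ 22200 RPM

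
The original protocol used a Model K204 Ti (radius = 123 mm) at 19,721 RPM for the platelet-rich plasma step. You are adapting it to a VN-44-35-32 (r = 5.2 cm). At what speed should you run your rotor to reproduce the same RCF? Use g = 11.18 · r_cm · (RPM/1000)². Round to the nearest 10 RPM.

30330 RPM

Original rotor: r = 123 mm = 12.3 cm
RCF_original = 11.18 × 12.3 × (19.721)² = 11.18 × 12.3 × 388.917841 ≈ 53,481.6 × g
53,481.6 = 11.18 × 5.2 × (N/1000)²
(N/1000)² = 53,481.6 / 58.136 = 919.9395
N = 1000 × √919.9395 ≈ 30,330.5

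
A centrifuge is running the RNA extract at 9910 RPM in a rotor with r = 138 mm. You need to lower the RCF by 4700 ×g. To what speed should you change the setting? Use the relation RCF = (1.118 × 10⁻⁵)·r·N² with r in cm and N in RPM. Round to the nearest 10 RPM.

≈ 8230 RPM

r = 138 mm = 13.8 cm
Current RCF = 1.118 × 10⁻⁵ × 13.8 × (9910)² = 1.118 × 10⁻⁵ × 13.8 × 98,208,100 ≈ 15,151.9 × g
Target RCF = 15,151.9 − 4,700 = 10,451.9 × g
N² = 10,451.9 / (15.4284 × 10⁻⁵) = 67,744,549
N ≈ √67,744,549 ≈ 8,230.7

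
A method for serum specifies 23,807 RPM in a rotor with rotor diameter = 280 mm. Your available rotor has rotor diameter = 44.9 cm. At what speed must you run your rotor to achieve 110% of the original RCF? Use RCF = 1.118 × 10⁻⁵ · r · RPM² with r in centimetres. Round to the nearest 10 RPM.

Original rotor: r = 280 mm / 2 = 140 mm = 14 cm
RCF_original = 1.118 × 10⁻⁵ × 14 × (23807)² = 1.118 × 10⁻⁵ × 14 × 566,773,249 ≈ 88,711.3 × g
Target RCF = 1.1 × 88,711.3 ≈ 97,582.4 × g
Your rotor: r = 44.9 / 2 = 22.45 cm
97,582.4 = 1.118 × 10⁻⁵ × 22.45 × N²
N² = 97,582.4 / (25.0991 × 10⁻⁵) = 388,788,443
N ≈ √388,788,443 ≈ 19,717.7

≈ 19720 RPM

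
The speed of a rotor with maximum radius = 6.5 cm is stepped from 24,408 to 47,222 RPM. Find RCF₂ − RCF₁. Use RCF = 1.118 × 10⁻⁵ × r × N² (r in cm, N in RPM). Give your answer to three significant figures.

119000 × g

RCF₁ = 1.118 × 10⁻⁵ × 6.5 × (24408)² = 1.118 × 10⁻⁵ × 6.5 × 595,750,464 ≈ 43,293.2 × g
RCF₂ = 1.118 × 10⁻⁵ × 6.5 × (47222)² = 1.118 × 10⁻⁵ × 6.5 × 2,229,917,284 ≈ 162,048.1 × g
Increase = 162,048.1 − 43,293.2 = 118,754.9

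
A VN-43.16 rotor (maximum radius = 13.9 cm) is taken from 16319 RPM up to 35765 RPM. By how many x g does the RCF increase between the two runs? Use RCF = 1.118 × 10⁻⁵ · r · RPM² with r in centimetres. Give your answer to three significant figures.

RCF₁ = 1.118 × 10⁻⁵ × 13.9 × (16319)² = 1.118 × 10⁻⁵ × 13.9 × 266,309,761 ≈ 41,385.1 × g
RCF₂ = 1.118 × 10⁻⁵ × 13.9 × (35765)² = 1.118 × 10⁻⁵ × 13.9 × 1,279,135,225 ≈ 198,780.2 × g
Increase = 198,780.2 − 41,385.1 = 157,395.1

≈ 157000 x g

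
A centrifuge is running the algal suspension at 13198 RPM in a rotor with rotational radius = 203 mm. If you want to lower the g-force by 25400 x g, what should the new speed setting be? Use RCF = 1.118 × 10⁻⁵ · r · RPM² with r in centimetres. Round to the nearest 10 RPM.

7890 RPM

r = 203 mm = 20.3 cm
Current RCF = 1.118 × 10⁻⁵ × 20.3 × (13198)² = 1.118 × 10⁻⁵ × 20.3 × 174,187,204 ≈ 39,532.5 × g
Target RCF = 39,532.5 − 25,400 = 14,132.5 × g
N² = 14,132.5 / (22.6954 × 10⁻⁵) = 62,270,328
N ≈ √62,270,328 ≈ 7,891.2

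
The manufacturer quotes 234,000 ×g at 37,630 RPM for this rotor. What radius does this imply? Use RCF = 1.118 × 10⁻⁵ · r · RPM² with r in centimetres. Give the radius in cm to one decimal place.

r ≈ 14.8 cm

234000 = 1.118 × 10⁻⁵ × r × (37630)²
r = 234000 / (1.118 × 10⁻⁵ × 1,416,016,900) = 234000 / 15831.07 ≈ 14.781 cm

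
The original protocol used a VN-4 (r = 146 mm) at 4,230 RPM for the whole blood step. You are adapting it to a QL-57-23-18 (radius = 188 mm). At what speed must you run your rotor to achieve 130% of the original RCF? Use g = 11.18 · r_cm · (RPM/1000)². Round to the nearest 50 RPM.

Original rotor: r = 146 mm = 14.6 cm
RCF_original = 11.18 × 14.6 × (4.23)² = 11.18 × 14.6 × 17.8929 ≈ 2,920.6 × g
Target RCF = 1.3 × 2,920.6 ≈ 3,796.8 × g
Your rotor: r = 188 mm = 18.8 cm
3,796.8 = 11.18 × 18.8 × (N/1000)²
(N/1000)² = 3,796.8 / 210.184 = 18.06417
N = 1000 × √18.06417 ≈ 4,250.2

≈ 4250 RPM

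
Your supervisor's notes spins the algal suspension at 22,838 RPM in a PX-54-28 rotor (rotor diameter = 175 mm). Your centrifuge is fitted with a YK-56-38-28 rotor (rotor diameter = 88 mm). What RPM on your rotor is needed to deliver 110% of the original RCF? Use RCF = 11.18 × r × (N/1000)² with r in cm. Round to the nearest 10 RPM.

≈ 33780 RPM

Original rotor: r = 175 mm / 2 = 87.5 mm = 8.75 cm
RCF_original = 11.18 × 8.75 × (22.838)² = 11.18 × 8.75 × 521.574244 ≈ 51,023 × g
Target RCF = 1.1 × 51,023 ≈ 56,125.3 × g
Your rotor: r = 88 mm / 2 = 44 mm = 4.4 cm
56,125.3 = 11.18 × 4.4 × (N/1000)²
(N/1000)² = 56,125.3 / 49.192 = 1140.944
N = 1000 × √1140.944 ≈ 33,777.9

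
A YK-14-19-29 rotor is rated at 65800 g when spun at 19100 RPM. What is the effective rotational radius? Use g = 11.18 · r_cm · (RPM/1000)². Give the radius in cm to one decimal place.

RCF = 11.18 × r × (N/1000)²
65800 = 11.18 × r × (19.1)²
r = 65800 / (11.18 × 364.81) = 65800 / 4078.576 ≈ 16.133 cm

r ≈ 16.1 cm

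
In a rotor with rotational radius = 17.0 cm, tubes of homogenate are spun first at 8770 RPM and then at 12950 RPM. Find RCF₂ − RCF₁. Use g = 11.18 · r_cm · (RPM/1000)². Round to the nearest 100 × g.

17300 x g

RCF₁ = 11.18 × 17 × (8.77)² = 11.18 × 17 × 76.9129 ≈ 14,618.1 × g
RCF₂ = 11.18 × 17 × (12.95)² = 11.18 × 17 × 167.7025 ≈ 31,873.5 × g
Increase = 31,873.5 − 14,618.1 = 17,255.4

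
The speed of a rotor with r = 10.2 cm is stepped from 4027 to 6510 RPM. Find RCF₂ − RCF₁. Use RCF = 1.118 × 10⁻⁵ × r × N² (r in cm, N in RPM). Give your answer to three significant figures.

RCF₁ = 1.118 × 10⁻⁵ × 10.2 × (4027)² = 1.118 × 10⁻⁵ × 10.2 × 16,216,729 ≈ 1,849.3 × g
RCF₂ = 1.118 × 10⁻⁵ × 10.2 × (6510)² = 1.118 × 10⁻⁵ × 10.2 × 42,380,100 ≈ 4,832.9 × g
Increase = 4,832.9 − 1,849.3 = 2,983.6

2980 × g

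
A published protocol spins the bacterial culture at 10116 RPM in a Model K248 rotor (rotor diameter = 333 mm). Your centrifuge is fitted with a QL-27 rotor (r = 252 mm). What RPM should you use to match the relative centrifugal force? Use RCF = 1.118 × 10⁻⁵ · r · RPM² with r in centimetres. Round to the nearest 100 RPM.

Original rotor: r = 333 mm / 2 = 166.5 mm = 16.65 cm
RCF_original = 1.118 × 10⁻⁵ × 16.65 × (10116)² = 1.118 × 10⁻⁵ × 16.65 × 102,333,456 ≈ 19,049.1 × g
Your rotor: r = 252 mm = 25.2 cm
19,049.1 = 1.118 × 10⁻⁵ × 25.2 × N²
N² = 19,049.1 / (28.1736 × 10⁻⁵) = 67,613,298
N ≈ √67,613,298 ≈ 8,222.7

≈ 8200 RPM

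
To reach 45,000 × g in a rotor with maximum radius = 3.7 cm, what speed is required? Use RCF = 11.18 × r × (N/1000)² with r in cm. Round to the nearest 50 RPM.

RCF = 11.18 × r × (N/1000)²
45,000 = 11.18 × 3.7 × (N/1000)²
(N/1000)² = 45,000 / 41.366 = 1087.85
N = 1000 × √1087.85 ≈ 32,982.6

≈ 33000 RPM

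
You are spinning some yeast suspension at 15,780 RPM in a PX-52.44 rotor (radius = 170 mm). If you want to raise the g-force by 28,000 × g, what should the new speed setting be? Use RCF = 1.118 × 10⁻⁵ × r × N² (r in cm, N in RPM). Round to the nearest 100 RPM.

r = 170 mm = 17.0 cm
Current RCF = 1.118 × 10⁻⁵ × 17 × (15780)² = 1.118 × 10⁻⁵ × 17 × 249,008,400 ≈ 47,326.5 × g
Target RCF = 47,326.5 + 28,000 = 75,326.5 × g
N² = 75,326.5 / (19.006 × 10⁻⁵) = 396,330,106
N ≈ √396,330,106 ≈ 19,908.0

19900 RPM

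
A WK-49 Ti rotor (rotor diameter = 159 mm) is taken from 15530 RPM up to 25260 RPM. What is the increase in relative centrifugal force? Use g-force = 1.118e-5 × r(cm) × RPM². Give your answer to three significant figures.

35300 x g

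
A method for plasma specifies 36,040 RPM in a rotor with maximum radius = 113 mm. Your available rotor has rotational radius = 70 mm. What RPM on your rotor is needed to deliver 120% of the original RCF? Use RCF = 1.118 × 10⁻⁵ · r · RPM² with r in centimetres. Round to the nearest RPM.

50161 RPM

Original rotor: r = 113 mm = 11.3 cm
RCF_original = 1.118 × 10⁻⁵ × 11.3 × (36040)² = 1.118 × 10⁻⁵ × 11.3 × 1,298,881,600 ≈ 164,092.9 × g
Target RCF = 1.2 × 164,092.9 ≈ 196,911.5 × g
Your rotor: r = 70 mm = 7.0 cm
196,911.5 = 1.118 × 10⁻⁵ × 7 × N²
N² = 196,911.5 / (7.826 × 10⁻⁵) = 2,516,119,346
N ≈ √2,516,119,346 ≈ 50,160.9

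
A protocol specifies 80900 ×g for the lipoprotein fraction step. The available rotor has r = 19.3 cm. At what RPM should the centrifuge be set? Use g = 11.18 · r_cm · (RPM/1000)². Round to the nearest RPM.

80,900 = 11.18 × 19.3 × (N/1000)²
(N/1000)² = 80,900 / 215.774 = 374.9293
N = 1000 × √374.9293 ≈ 19,363.1

≈ 19363 RPM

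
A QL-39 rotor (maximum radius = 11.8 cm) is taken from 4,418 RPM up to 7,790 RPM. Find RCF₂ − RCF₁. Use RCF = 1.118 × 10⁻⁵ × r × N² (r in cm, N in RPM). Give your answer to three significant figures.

RCF₁ = 1.118 × 10⁻⁵ × 11.8 × (4418)² = 1.118 × 10⁻⁵ × 11.8 × 19,518,724 ≈ 2,575 × g
RCF₂ = 1.118 × 10⁻⁵ × 11.8 × (7790)² = 1.118 × 10⁻⁵ × 11.8 × 60,684,100 ≈ 8,005.7 × g
Increase = 8,005.7 − 2,575 = 5,430.7

5430 g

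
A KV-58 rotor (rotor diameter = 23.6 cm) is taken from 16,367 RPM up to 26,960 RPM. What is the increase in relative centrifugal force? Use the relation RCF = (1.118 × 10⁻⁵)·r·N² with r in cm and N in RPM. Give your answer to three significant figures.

≈ 60500 g

r = 23.6 / 2 = 11.8 cm
RCF₁ = 1.118 × 10⁻⁵ × 11.8 × (16367)² = 1.118 × 10⁻⁵ × 11.8 × 267,878,689 ≈ 35,339.6 × g
RCF₂ = 1.118 × 10⁻⁵ × 11.8 × (26960)² = 1.118 × 10⁻⁵ × 11.8 × 726,841,600 ≈ 95,887.9 × g
Increase = 95,887.9 − 35,339.6 = 60,548.3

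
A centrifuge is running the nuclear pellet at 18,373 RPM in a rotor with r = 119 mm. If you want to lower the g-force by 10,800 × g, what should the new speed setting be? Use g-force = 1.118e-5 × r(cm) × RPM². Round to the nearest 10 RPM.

N₂ ≈ 16010 RPM

r = 119 mm = 11.9 cm
Current RCF = 1.118 × 10⁻⁵ × 11.9 × (18373)² = 1.118 × 10⁻⁵ × 11.9 × 337,567,129 ≈ 44,910.6 × g
Target RCF = 44,910.6 − 10,800 = 34,110.6 × g
N² = 34,110.6 / (13.3042 × 10⁻⁵) = 256,389,712
N ≈ √256,389,712 ≈ 16,012.2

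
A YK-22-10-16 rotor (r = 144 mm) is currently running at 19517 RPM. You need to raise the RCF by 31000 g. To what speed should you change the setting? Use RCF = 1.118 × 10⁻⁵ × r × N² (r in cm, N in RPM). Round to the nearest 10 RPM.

23950 RPM

r = 144 mm = 14.4 cm
Current RCF = 1.118 × 10⁻⁵ × 14.4 × (19517)² = 1.118 × 10⁻⁵ × 14.4 × 380,913,289 ≈ 61,324 × g
Target RCF = 61,324 + 31,000 = 92,324 × g
N² = 92,324 / (16.0992 × 10⁻⁵) = 573,469,489
N ≈ √573,469,489 ≈ 23,947.2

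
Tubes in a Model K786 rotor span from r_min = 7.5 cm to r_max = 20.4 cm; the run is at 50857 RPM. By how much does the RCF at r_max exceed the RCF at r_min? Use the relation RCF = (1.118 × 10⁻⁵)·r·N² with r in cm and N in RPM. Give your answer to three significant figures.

ΔRCF = 1.118 × 10⁻⁵ × (r_max − r_min) × N² = 1.118 × 10⁻⁵ × 12.9 × 2,586,434,449 ≈ 373,020.7

373000 x g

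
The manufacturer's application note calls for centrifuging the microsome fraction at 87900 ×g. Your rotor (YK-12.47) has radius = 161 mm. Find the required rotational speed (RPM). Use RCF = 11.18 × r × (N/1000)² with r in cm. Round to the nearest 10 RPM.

≈ 22100 RPM

r = 161 mm = 16.1 cm
87,900 = 11.18 × 16.1 × (N/1000)²
(N/1000)² = 87,900 / 179.998 = 488.3388
N = 1000 × √488.3388 ≈ 22,098.4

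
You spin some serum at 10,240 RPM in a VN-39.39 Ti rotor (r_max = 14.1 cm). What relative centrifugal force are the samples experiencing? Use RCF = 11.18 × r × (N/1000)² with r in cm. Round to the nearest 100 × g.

RCF = 11.18 × r × (N/1000)²
RCF = 11.18 × 14.1 × (10.24)² = 11.18 × 14.1 × 104.8576 ≈ 16,529.5 × g

RCF ≈ 16500 x g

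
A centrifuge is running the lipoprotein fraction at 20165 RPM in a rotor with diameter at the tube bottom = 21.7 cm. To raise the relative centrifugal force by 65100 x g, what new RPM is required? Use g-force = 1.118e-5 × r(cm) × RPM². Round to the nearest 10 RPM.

r = 21.7 / 2 = 10.85 cm
Current RCF = 1.118 × 10⁻⁵ × 10.85 × (20165)² = 1.118 × 10⁻⁵ × 10.85 × 406,627,225 ≈ 49,325.1 × g
Target RCF = 49,325.1 + 65,100 = 114,425.1 × g
N² = 114,425.1 / (12.1303 × 10⁻⁵) = 943,299,836
N ≈ √943,299,836 ≈ 30,713.2

≈ 30710 RPM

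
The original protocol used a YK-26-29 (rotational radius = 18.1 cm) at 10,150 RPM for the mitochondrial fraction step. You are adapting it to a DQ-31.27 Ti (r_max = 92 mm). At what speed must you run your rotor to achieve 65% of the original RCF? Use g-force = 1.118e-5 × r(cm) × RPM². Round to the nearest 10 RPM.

11480 RPM

RCF = 1.118 × 10⁻⁵ × r × N²
RCF_original = 1.118 × 10⁻⁵ × 18.1 × (10150)² = 1.118 × 10⁻⁵ × 18.1 × 103,022,500 ≈ 20,847.4 × g
Target RCF = 0.65 × 20,847.4 ≈ 13,550.8 × g
Your rotor: r = 92 mm = 9.2 cm
13,550.8 = 1.118 × 10⁻⁵ × 9.2 × N²
N² = 13,550.8 / (10.2856 × 10⁻⁵) = 131,745,353
N ≈ √131,745,353 ≈ 11,478.0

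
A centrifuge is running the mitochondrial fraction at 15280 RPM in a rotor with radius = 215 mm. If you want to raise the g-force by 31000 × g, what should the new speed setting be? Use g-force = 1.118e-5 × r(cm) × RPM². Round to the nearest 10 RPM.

r = 215 mm = 21.5 cm
Current RCF = 1.118 × 10⁻⁵ × 21.5 × (15280)² = 1.118 × 10⁻⁵ × 21.5 × 233,478,400 ≈ 56,121.2 × g
Target RCF = 56,121.2 + 31,000 = 87,121.2 × g
N² = 87,121.2 / (24.037 × 10⁻⁵) = 362,446,229
N ≈ √362,446,229 ≈ 19,038.0

N₂ ≈ 19040 RPM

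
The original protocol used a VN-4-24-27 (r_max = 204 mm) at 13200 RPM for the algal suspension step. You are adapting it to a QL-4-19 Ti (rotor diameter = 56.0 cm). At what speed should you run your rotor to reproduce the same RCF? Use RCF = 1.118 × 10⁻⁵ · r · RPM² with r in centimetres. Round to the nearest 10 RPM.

11270 RPM

Original rotor: r = 204 mm = 20.4 cm
RCF = 1.118 × 10⁻⁵ × r × N²
RCF_original = 1.118 × 10⁻⁵ × 20.4 × (13200)² = 1.118 × 10⁻⁵ × 20.4 × 174,240,000 ≈ 39,739.3 × g
Your rotor: r = 56.0 / 2 = 28 cm
39,739.3 = 1.118 × 10⁻⁵ × 28 × N²
N² = 39,739.3 / (31.304 × 10⁻⁵) = 126,946,397
N ≈ √126,946,397 ≈ 11,267.0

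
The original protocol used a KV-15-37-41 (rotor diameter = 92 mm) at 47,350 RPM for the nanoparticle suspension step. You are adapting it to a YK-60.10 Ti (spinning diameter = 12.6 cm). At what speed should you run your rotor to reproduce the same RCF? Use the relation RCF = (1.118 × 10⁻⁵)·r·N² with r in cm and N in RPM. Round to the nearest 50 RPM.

≈ 40450 RPM

Original rotor: r = 92 mm / 2 = 46 mm = 4.6 cm
RCF_original = 1.118 × 10⁻⁵ × 4.6 × (47350)² = 1.118 × 10⁻⁵ × 4.6 × 2,242,022,500 ≈ 115,302.7 × g
Your rotor: r = 12.6 / 2 = 6.3 cm
115,302.7 = 1.118 × 10⁻⁵ × 6.3 × N²
N² = 115,302.7 / (7.0434 × 10⁻⁵) = 1,637,031,831
N ≈ √1,637,031,831 ≈ 40,460.3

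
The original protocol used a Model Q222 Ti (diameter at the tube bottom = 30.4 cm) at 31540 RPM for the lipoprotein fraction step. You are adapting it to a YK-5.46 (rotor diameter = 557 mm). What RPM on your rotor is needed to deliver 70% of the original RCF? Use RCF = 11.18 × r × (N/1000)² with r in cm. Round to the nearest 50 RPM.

Original rotor: r = 30.4 / 2 = 15.2 cm
RCF = 11.18 × r × (N/1000)²
RCF_original = 11.18 × 15.2 × (31.54)² = 11.18 × 15.2 × 994.7716 ≈ 169,047.5 × g
Target RCF = 0.7 × 169,047.5 ≈ 118,333.2 × g
Your rotor: r = 557 mm / 2 = 278.5 mm = 27.85 cm
118,333.2 = 11.18 × 27.85 × (N/1000)²
(N/1000)² = 118,333.2 / 311.363 = 380.049
N = 1000 × √380.049 ≈ 19,494.8

≈ 19500 RPM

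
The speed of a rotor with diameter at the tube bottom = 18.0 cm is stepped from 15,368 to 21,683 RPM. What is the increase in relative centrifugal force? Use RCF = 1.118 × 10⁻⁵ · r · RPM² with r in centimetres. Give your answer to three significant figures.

r = 18.0 / 2 = 9 cm
RCF₁ = 1.118 × 10⁻⁵ × 9 × (15368)² = 1.118 × 10⁻⁵ × 9 × 236,175,424 ≈ 23,764 × g
RCF₂ = 1.118 × 10⁻⁵ × 9 × (21683)² = 1.118 × 10⁻⁵ × 9 × 470,152,489 ≈ 47,306.7 × g
Increase = 47,306.7 − 23,764 = 23,542.7

≈ 23500 x g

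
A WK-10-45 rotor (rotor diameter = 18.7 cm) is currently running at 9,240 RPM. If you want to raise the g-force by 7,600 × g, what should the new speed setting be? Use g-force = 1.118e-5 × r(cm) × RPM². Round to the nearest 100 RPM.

≈ 12600 RPM

r = 18.7 / 2 = 9.35 cm
Current RCF = 1.118 × 10⁻⁵ × 9.35 × (9240)² = 1.118 × 10⁻⁵ × 9.35 × 85,377,600 ≈ 8,924.8 × g
Target RCF = 8,924.8 + 7,600 = 16,524.8 × g
N² = 16,524.8 / (10.4533 × 10⁻⁵) = 158,082,137
N ≈ √158,082,137 ≈ 12,573.1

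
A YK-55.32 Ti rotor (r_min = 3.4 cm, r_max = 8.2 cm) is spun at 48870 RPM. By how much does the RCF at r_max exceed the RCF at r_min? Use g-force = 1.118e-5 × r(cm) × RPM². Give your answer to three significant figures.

≈ 128000 x g

ΔRCF = 1.118 × 10⁻⁵ × (r_max − r_min) × N² = 1.118 × 10⁻⁵ × 4.8 × 2,388,276,900 ≈ 128,164.5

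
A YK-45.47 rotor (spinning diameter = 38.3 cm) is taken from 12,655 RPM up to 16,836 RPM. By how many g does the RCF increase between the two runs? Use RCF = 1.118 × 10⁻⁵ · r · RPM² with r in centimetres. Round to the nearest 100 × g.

≈ 26400 g

r = 38.3 / 2 = 19.15 cm
RCF₁ = 1.118 × 10⁻⁵ × 19.15 × (12655)² = 1.118 × 10⁻⁵ × 19.15 × 160,149,025 ≈ 34,287.4 × g
RCF₂ = 1.118 × 10⁻⁵ × 19.15 × (16836)² = 1.118 × 10⁻⁵ × 19.15 × 283,450,896 ≈ 60,686 × g
Increase = 60,686 − 34,287.4 = 26,398.6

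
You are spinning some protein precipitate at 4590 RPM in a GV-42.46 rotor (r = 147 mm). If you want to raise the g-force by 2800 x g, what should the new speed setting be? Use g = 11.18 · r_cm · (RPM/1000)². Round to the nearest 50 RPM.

6150 RPM

r = 147 mm = 14.7 cm
Current RCF = 11.18 × 14.7 × (4.59)² = 11.18 × 14.7 × 21.0681 ≈ 3,462.5 × g
Target RCF = 3,462.5 + 2,800 = 6,262.5 × g
(N/1000)² = 6,262.5 / 164.346 = 38.10558
N = 1000 × √38.10558 ≈ 6,173.0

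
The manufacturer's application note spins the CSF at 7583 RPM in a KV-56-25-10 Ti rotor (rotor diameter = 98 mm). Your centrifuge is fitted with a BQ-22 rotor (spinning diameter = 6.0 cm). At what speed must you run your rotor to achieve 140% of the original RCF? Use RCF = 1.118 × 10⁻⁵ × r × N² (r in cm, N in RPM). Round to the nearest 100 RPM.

Original rotor: r = 98 mm / 2 = 49 mm = 4.9 cm
RCF = 1.118 × 10⁻⁵ × r × N²
RCF_original = 1.118 × 10⁻⁵ × 4.9 × (7583)² = 1.118 × 10⁻⁵ × 4.9 × 57,501,889 ≈ 3,150.1 × g
Target RCF = 1.4 × 3,150.1 ≈ 4,410.1 × g
Your rotor: r = 6.0 / 2 = 3 cm
4,410.1 = 1.118 × 10⁻⁵ × 3 × N²
N² = 4,410.1 / (3.354 × 10⁻⁵) = 131,487,776
N ≈ √131,487,776 ≈ 11,466.8

≈ 11500 RPM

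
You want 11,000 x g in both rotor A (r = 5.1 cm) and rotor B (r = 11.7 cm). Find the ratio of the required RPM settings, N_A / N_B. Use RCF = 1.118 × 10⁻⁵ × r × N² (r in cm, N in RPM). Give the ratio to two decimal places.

1.51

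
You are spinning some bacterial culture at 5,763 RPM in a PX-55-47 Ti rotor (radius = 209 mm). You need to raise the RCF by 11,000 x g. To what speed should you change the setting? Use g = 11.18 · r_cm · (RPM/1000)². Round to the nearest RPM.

r = 209 mm = 20.9 cm
Current RCF = 11.18 × 20.9 × (5.763)² = 11.18 × 20.9 × 33.212169 ≈ 7,760.4 × g
Target RCF = 7,760.4 + 11,000 = 18,760.4 × g
(N/1000)² = 18,760.4 / 233.662 = 80.28862
N = 1000 × √80.28862 ≈ 8,960.4

N₂ ≈ 8960 RPM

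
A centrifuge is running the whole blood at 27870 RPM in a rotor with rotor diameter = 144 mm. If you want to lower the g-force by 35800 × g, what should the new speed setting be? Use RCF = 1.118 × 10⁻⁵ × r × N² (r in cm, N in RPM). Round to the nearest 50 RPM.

r = 144 mm / 2 = 72 mm = 7.2 cm
Current RCF = 1.118 × 10⁻⁵ × 7.2 × (27870)² = 1.118 × 10⁻⁵ × 7.2 × 776,736,900 ≈ 62,524.2 × g
Target RCF = 62,524.2 − 35,800 = 26,724.2 × g
N² = 26,724.2 / (8.0496 × 10⁻⁵) = 331,994,136
N ≈ √331,994,136 ≈ 18,220.7

N₂ ≈ 18200 RPM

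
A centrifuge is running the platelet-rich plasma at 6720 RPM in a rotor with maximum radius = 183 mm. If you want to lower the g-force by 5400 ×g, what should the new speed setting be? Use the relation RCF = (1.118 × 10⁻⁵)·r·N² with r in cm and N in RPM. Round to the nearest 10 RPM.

r = 183 mm = 18.3 cm
Current RCF = 1.118 × 10⁻⁵ × 18.3 × (6720)² = 1.118 × 10⁻⁵ × 18.3 × 45,158,400 ≈ 9,239.1 × g
Target RCF = 9,239.1 − 5,400 = 3,839.1 × g
N² = 3,839.1 / (20.4594 × 10⁻⁵) = 18,764,480
N ≈ √18,764,480 ≈ 4,331.8

4330 RPM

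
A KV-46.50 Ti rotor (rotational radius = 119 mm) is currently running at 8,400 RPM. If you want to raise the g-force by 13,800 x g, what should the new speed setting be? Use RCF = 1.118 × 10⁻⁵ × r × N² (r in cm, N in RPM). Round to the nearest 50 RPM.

≈ 13200 RPM

r = 119 mm = 11.9 cm
Current RCF = 1.118 × 10⁻⁵ × 11.9 × (8400)² = 1.118 × 10⁻⁵ × 11.9 × 70,560,000 ≈ 9,387.4 × g
Target RCF = 9,387.4 + 13,800 = 23,187.4 × g
N² = 23,187.4 / (13.3042 × 10⁻⁵) = 174,286,316
N ≈ √174,286,316 ≈ 13,201.8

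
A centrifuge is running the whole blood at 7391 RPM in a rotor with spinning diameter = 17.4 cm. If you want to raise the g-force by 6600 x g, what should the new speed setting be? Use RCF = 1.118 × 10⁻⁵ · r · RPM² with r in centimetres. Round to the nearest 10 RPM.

r = 17.4 / 2 = 8.7 cm
Current RCF = 1.118 × 10⁻⁵ × 8.7 × (7391)² = 1.118 × 10⁻⁵ × 8.7 × 54,626,881 ≈ 5,313.3 × g
Target RCF = 5,313.3 + 6,600 = 11,913.3 × g
N² = 11,913.3 / (9.7266 × 10⁻⁵) = 122,481,648
N ≈ √122,481,648 ≈ 11,067.1

≈ 11070 RPM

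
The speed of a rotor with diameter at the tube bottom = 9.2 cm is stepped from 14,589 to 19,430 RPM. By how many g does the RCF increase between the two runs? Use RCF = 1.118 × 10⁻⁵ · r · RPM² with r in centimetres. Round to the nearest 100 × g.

≈ 8500 g

r = 9.2 / 2 = 4.6 cm
RCF₁ = 1.118 × 10⁻⁵ × 4.6 × (14589)² = 1.118 × 10⁻⁵ × 4.6 × 212,838,921 ≈ 10,945.9 × g
RCF₂ = 1.118 × 10⁻⁵ × 4.6 × (19430)² = 1.118 × 10⁻⁵ × 4.6 × 377,524,900 ≈ 19,415.4 × g
Increase = 19,415.4 − 10,945.9 = 8,469.5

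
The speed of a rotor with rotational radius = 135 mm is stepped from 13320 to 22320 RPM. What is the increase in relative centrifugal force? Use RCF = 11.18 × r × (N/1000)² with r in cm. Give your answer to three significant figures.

r = 135 mm = 13.5 cm
RCF₁ = 11.18 × 13.5 × (13.32)² = 11.18 × 13.5 × 177.4224 ≈ 26,778.4 × g
RCF₂ = 11.18 × 13.5 × (22.32)² = 11.18 × 13.5 × 498.1824 ≈ 75,190.7 × g
Increase = 75,190.7 − 26,778.4 = 48,412.3

48400 x g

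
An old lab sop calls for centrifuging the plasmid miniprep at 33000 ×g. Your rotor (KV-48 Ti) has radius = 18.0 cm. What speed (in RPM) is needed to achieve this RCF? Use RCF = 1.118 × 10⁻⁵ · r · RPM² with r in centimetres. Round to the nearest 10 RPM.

12810 RPM

RCF = 1.118 × 10⁻⁵ × r × N²
33,000 = 1.118 × 10⁻⁵ × 18 × N²
N² = 33,000 / (20.124 × 10⁻⁵) = 163,983,304
N ≈ √163,983,304 ≈ 12,805.6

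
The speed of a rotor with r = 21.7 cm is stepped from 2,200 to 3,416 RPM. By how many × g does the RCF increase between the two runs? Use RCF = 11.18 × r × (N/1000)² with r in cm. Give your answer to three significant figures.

RCF₁ = 11.18 × 21.7 × (2.2)² = 11.18 × 21.7 × 4.84 ≈ 1,174.2 × g
RCF₂ = 11.18 × 21.7 × (3.416)² = 11.18 × 21.7 × 11.669056 ≈ 2,831 × g
Increase = 2,831 − 1,174.2 = 1,656.8

1660 × g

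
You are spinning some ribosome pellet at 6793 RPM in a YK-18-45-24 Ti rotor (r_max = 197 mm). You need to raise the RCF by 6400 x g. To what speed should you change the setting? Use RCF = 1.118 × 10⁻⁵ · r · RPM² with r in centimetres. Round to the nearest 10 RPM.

r = 197 mm = 19.7 cm
Current RCF = 1.118 × 10⁻⁵ × 19.7 × (6793)² = 1.118 × 10⁻⁵ × 19.7 × 46,144,849 ≈ 10,163.2 × g
Target RCF = 10,163.2 + 6,400 = 16,563.2 × g
N² = 16,563.2 / (22.0246 × 10⁻⁵) = 75,203,182
N ≈ √75,203,182 ≈ 8,672.0

N₂ ≈ 8670 RPM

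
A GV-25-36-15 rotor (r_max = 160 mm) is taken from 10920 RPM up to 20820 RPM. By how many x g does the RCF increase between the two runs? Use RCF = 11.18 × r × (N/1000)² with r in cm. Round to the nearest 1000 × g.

56000 x g

r = 160 mm = 16.0 cm
RCF₁ = 11.18 × 16 × (10.92)² = 11.18 × 16 × 119.2464 ≈ 21,330.8 × g
RCF₂ = 11.18 × 16 × (20.82)² = 11.18 × 16 × 433.4724 ≈ 77,539.5 × g
Increase = 77,539.5 − 21,330.8 = 56,208.7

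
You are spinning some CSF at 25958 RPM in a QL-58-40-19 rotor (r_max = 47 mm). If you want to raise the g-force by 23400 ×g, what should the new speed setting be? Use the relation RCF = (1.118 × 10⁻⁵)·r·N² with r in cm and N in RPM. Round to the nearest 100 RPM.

≈ 33500 RPM

r = 47 mm = 4.7 cm
Current RCF = 1.118 × 10⁻⁵ × 4.7 × (25958)² = 1.118 × 10⁻⁵ × 4.7 × 673,817,764 ≈ 35,406.4 × g
Target RCF = 35,406.4 + 23,400 = 58,806.4 × g
N² = 58,806.4 / (5.2546 × 10⁻⁵) = 1,119,141,324
N ≈ √1,119,141,324 ≈ 33,453.6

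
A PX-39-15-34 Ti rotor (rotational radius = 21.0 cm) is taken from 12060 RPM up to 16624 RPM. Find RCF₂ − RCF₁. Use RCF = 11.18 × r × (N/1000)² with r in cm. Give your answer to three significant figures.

RCF₁ = 11.18 × 21 × (12.06)² = 11.18 × 21 × 145.4436 ≈ 34,147.2 × g
RCF₂ = 11.18 × 21 × (16.624)² = 11.18 × 21 × 276.357376 ≈ 64,883.2 × g
Increase = 64,883.2 − 34,147.2 = 30,736

≈ 30700 g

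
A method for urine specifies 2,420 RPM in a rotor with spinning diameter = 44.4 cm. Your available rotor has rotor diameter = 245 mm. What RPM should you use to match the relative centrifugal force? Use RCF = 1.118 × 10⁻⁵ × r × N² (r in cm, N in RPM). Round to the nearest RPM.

3258 RPM

Original rotor: r = 44.4 / 2 = 22.2 cm
RCF_original = 1.118 × 10⁻⁵ × 22.2 × (2420)² = 1.118 × 10⁻⁵ × 22.2 × 5,856,400 ≈ 1,453.5 × g
Your rotor: r = 245 mm / 2 = 122.5 mm = 12.25 cm
1,453.5 = 1.118 × 10⁻⁵ × 12.25 × N²
N² = 1,453.5 / (13.6955 × 10⁻⁵) = 10,612,975
N ≈ √10,612,975 ≈ 3,257.8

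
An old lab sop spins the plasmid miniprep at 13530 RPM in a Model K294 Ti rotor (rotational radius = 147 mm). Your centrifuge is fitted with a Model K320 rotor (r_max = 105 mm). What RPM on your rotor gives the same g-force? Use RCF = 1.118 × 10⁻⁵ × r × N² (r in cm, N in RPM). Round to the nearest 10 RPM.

Original rotor: r = 147 mm = 14.7 cm
RCF_original = 1.118 × 10⁻⁵ × 14.7 × (13530)² = 1.118 × 10⁻⁵ × 14.7 × 183,060,900 ≈ 30,085.3 × g
Your rotor: r = 105 mm = 10.5 cm
30,085.3 = 1.118 × 10⁻⁵ × 10.5 × N²
N² = 30,085.3 / (11.739 × 10⁻⁵) = 256,285,033
N ≈ √256,285,033 ≈ 16,008.9

16010 RPM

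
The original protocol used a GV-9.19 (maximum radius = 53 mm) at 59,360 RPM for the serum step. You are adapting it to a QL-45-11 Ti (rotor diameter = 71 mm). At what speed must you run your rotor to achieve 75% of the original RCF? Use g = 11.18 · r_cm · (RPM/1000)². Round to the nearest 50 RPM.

Original rotor: r = 53 mm = 5.3 cm
RCF_original = 11.18 × 5.3 × (59.36)² = 11.18 × 5.3 × 3,523.6096 ≈ 208,788 × g
Target RCF = 0.75 × 208,788 ≈ 156,591 × g
Your rotor: r = 71 mm / 2 = 35.5 mm = 3.55 cm
156,591 = 11.18 × 3.55 × (N/1000)²
(N/1000)² = 156,591 / 39.689 = 3945.451
N = 1000 × √3945.451 ≈ 62,812.8

62800 RPM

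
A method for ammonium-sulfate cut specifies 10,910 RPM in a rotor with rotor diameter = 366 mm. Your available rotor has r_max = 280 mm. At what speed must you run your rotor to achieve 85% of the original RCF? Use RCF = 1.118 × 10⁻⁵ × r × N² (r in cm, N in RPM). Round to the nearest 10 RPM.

≈ 8130 RPM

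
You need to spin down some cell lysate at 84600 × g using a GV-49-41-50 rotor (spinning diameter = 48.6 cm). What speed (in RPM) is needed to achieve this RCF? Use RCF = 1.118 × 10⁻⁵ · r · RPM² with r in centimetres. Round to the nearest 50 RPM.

r = 48.6 / 2 = 24.3 cm
RCF = 1.118 × 10⁻⁵ × r × N²
84,600 = 1.118 × 10⁻⁵ × 24.3 × N²
N² = 84,600 / (27.1674 × 10⁻⁵) = 311,402,637
N ≈ √311,402,637 ≈ 17,646.6

≈ 17650 RPM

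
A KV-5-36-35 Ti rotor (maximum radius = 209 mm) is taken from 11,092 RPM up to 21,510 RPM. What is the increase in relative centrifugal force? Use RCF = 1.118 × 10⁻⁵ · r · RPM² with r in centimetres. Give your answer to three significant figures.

79400 × g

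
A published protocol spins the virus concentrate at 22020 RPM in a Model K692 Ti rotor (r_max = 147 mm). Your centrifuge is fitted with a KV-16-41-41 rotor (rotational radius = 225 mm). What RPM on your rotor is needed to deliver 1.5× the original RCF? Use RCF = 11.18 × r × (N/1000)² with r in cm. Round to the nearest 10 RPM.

Original rotor: r = 147 mm = 14.7 cm
RCF_original = 11.18 × 14.7 × (22.02)² = 11.18 × 14.7 × 484.8804 ≈ 79,688.2 × g
Target RCF = 1.5 × 79,688.2 ≈ 119,532.3 × g
Your rotor: r = 225 mm = 22.5 cm
119,532.3 = 11.18 × 22.5 × (N/1000)²
(N/1000)² = 119,532.3 / 251.55 = 475.1831
N = 1000 × √475.1831 ≈ 21,798.7

21800 RPM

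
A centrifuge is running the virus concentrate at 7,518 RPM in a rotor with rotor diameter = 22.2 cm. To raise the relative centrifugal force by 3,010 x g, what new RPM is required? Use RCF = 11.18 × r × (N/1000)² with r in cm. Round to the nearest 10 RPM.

N₂ ≈ 8990 RPM

r = 22.2 / 2 = 11.1 cm
Current RCF = 11.18 × 11.1 × (7.518)² = 11.18 × 11.1 × 56.520324 ≈ 7,014.1 × g
Target RCF = 7,014.1 + 3,010 = 10,024.1 × g
(N/1000)² = 10,024.1 / 124.098 = 80.77568
N = 1000 × √80.77568 ≈ 8,987.5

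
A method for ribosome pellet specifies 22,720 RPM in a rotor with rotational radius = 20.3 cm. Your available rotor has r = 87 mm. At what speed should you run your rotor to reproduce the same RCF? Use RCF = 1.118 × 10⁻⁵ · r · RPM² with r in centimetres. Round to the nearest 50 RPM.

RCF_original = 1.118 × 10⁻⁵ × 20.3 × (22720)² = 1.118 × 10⁻⁵ × 20.3 × 516,198,400 ≈ 117,153.3 × g
Your rotor: r = 87 mm = 8.7 cm
117,153.3 = 1.118 × 10⁻⁵ × 8.7 × N²
N² = 117,153.3 / (9.7266 × 10⁻⁵) = 1,204,463,019
N ≈ √1,204,463,019 ≈ 34,705.4

34700 RPM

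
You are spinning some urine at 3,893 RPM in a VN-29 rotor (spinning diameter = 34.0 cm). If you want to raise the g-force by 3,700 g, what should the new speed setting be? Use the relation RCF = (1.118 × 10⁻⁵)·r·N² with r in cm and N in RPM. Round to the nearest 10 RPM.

N₂ ≈ 5880 RPM

r = 34.0 / 2 = 17 cm
Current RCF = 1.118 × 10⁻⁵ × 17 × (3893)² = 1.118 × 10⁻⁵ × 17 × 15,155,449 ≈ 2,880.4 × g
Target RCF = 2,880.4 + 3,700 = 6,580.4 × g
N² = 6,580.4 / (19.006 × 10⁻⁵) = 34,622,751
N ≈ √34,622,751 ≈ 5,884.1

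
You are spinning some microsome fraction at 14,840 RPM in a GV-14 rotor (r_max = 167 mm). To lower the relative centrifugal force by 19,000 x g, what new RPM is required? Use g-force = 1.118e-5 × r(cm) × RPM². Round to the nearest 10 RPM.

N₂ ≈ 10880 RPM

r = 167 mm = 16.7 cm
Current RCF = 1.118 × 10⁻⁵ × 16.7 × (14840)² = 1.118 × 10⁻⁵ × 16.7 × 220,225,600 ≈ 41,117.4 × g
Target RCF = 41,117.4 − 19,000 = 22,117.4 × g
N² = 22,117.4 / (18.6706 × 10⁻⁵) = 118,461,110
N ≈ √118,461,110 ≈ 10,884.0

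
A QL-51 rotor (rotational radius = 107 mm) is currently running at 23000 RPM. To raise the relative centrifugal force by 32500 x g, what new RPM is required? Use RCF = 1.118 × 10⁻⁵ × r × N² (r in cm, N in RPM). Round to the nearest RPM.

r = 107 mm = 10.7 cm
Current RCF = 1.118 × 10⁻⁵ × 10.7 × (23000)² = 1.118 × 10⁻⁵ × 10.7 × 529,000,000 ≈ 63,282.2 × g
Target RCF = 63,282.2 + 32,500 = 95,782.2 × g
N² = 95,782.2 / (11.9626 × 10⁻⁵) = 800,680,454
N ≈ √800,680,454 ≈ 28,296.3

28296 RPM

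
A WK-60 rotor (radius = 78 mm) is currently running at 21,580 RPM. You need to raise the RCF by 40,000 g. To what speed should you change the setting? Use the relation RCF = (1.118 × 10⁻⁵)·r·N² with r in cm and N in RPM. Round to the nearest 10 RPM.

N₂ ≈ 30400 RPM

r = 78 mm = 7.8 cm
Current RCF = 1.118 × 10⁻⁵ × 7.8 × (21580)² = 1.118 × 10⁻⁵ × 7.8 × 465,696,400 ≈ 40,610.6 × g
Target RCF = 40,610.6 + 40,000 = 80,610.6 × g
N² = 80,610.6 / (8.7204 × 10⁻⁵) = 924,391,083
N ≈ √924,391,083 ≈ 30,403.8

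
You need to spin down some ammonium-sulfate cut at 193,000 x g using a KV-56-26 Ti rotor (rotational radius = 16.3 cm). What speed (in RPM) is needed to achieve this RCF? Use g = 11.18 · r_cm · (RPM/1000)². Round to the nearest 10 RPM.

N ≈ 32540 RPM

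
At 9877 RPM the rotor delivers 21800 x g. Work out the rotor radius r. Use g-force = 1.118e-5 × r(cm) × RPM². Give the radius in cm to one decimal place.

20.0 cm

21800 = 1.118 × 10⁻⁵ × r × (9877)²
r = 21800 / (1.118 × 10⁻⁵ × 97,555,129) = 21800 / 1090.666 ≈ 19.988 cm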